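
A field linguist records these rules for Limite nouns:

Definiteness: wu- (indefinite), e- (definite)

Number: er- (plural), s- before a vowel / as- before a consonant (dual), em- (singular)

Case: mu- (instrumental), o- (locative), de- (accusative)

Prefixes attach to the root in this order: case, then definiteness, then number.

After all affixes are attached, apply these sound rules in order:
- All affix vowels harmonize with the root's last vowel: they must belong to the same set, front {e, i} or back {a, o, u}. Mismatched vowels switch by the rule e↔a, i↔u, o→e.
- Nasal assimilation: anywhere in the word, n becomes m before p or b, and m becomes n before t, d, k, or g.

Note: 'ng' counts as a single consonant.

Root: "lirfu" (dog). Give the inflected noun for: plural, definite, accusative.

aradalirfu

Attach case accusative de- → delirfu.
Attach definiteness definite e- → edelirfu.
Attach number plural er- → eredelirfu.
Apply vowel harmony: eredelirfu → aradalirfu.
Nasal assimilation: no change.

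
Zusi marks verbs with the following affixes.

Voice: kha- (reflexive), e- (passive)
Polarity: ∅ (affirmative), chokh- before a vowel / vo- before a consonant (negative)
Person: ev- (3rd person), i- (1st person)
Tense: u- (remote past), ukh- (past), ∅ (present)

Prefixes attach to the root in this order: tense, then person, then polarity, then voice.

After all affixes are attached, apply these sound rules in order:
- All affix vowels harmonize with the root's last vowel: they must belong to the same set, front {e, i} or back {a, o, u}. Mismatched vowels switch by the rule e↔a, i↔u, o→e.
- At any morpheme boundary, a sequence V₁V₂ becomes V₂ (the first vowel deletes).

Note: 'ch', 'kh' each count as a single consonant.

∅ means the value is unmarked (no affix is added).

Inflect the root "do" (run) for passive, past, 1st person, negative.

Attach tense past ukh- → ukhdo.
Attach person 1st person i- → iukhdo.
Attach polarity negative chokh- (before vowel 'i') → chokhiukhdo.
Attach voice passive e- → echokhiukhdo.
Apply vowel harmony: echokhiukhdo → achokhuukhdo.
Apply vowel deletion: achokhuukhdo → achokhukhdo.

achokhukhdo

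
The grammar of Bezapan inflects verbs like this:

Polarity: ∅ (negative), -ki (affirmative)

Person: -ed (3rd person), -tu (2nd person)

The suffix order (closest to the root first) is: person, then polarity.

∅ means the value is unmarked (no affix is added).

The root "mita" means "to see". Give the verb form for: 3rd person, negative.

Attach person 3rd person -ed → mitaed.
polarity = negative: zero marking, form stays mitaed.

mitaed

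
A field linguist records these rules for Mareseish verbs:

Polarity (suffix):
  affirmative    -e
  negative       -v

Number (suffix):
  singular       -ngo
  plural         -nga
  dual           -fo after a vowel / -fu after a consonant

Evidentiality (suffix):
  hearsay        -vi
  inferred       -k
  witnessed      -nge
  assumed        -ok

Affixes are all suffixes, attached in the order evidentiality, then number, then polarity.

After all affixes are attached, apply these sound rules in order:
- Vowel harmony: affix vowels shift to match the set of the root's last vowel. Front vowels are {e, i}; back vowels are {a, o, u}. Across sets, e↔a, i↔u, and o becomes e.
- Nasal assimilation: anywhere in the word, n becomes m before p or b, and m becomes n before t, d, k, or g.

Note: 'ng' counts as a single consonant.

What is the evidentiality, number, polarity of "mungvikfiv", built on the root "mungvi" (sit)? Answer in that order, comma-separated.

inferred, dual, negative

Segment: mungvi-k-fu-v.
evidentiality: -k → inferred.
number: -fo/fu → dual.
polarity: -v → negative.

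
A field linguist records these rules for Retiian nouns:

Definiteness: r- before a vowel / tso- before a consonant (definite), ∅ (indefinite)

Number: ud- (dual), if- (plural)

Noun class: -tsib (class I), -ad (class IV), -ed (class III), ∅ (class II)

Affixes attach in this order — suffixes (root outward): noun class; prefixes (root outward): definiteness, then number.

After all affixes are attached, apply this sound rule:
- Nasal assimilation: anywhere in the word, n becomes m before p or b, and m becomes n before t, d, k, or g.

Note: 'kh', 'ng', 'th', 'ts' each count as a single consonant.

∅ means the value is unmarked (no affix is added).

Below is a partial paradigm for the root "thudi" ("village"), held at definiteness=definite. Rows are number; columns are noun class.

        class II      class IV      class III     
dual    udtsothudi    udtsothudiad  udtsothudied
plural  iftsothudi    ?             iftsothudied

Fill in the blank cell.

Attach definiteness definite tso- (before consonant 'th') → tsothudi.
Attach noun class class IV -ad → tsothudiad.
Attach number plural if- → iftsothudiad.
Nasal assimilation: no change.

iftsothudiad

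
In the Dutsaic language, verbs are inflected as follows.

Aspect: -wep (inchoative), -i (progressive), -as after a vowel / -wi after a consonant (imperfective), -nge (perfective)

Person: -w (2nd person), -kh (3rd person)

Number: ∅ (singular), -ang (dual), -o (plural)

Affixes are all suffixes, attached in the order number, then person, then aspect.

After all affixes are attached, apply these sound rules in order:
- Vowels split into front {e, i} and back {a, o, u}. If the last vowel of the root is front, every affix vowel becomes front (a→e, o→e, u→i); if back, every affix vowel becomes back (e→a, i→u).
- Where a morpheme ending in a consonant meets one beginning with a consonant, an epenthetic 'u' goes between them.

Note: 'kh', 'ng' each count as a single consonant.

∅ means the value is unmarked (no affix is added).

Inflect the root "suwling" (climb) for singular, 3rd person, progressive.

number = singular: zero marking, form stays suwling.
Attach person 3rd person -kh → suwlingkh.
Attach aspect progressive -i → suwlingkhi.
Vowel harmony: no change.
Apply epenthesis: suwlingkhi → suwlingukhi.

suwlingukhi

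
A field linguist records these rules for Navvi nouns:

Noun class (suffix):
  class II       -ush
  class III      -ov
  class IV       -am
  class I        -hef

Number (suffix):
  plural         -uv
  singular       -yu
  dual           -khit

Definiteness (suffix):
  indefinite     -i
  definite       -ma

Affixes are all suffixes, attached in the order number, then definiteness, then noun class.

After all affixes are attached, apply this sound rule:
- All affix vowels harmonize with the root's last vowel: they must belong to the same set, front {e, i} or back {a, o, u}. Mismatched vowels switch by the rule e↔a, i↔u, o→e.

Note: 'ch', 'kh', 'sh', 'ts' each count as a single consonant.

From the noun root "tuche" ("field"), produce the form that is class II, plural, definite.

Attach number plural -uv → tucheuv.
Attach definiteness definite -ma → tucheuvma.
Attach noun class class II -ush → tucheuvmaush.
Apply vowel harmony: tucheuvmaush → tucheivmeish.

tucheivmeish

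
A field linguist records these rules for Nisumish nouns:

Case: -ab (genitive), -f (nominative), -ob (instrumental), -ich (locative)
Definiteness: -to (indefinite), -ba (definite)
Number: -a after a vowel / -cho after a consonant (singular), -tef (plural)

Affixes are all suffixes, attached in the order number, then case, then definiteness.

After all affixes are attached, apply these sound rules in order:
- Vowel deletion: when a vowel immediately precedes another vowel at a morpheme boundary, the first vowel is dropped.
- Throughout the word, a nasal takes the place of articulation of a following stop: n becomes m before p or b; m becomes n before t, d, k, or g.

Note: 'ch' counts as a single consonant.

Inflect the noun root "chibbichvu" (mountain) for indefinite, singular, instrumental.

chibbichvobto

Attach number singular -a (after vowel 'u') → chibbichvua.
Attach case instrumental -ob → chibbichvuaob.
Attach definiteness indefinite -to → chibbichvuaobto.
Apply vowel deletion: chibbichvuaobto → chibbichvobto.
Nasal assimilation: no change.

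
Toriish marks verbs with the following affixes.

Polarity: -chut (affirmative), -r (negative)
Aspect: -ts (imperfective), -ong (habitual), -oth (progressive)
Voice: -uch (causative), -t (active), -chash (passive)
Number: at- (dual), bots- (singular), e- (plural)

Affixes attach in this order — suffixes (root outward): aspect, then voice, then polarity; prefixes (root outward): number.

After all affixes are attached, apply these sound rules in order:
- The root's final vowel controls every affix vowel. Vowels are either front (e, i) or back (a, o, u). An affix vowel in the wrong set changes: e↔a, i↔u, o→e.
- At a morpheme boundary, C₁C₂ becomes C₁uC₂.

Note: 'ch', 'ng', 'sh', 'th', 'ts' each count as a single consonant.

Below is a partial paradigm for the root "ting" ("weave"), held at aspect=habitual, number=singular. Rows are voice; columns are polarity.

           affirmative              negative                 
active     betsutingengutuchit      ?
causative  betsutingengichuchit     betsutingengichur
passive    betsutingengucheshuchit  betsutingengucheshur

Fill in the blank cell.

betsutingengutur

Attach aspect habitual -ong → tingong.
Attach voice active -t → tingongt.
Attach polarity negative -r → tingongtr.
Attach number singular bots- → botstingongtr.
Apply vowel harmony: botstingongtr → betstingengtr.
Apply epenthesis: betstingengtr → betsutingengutur.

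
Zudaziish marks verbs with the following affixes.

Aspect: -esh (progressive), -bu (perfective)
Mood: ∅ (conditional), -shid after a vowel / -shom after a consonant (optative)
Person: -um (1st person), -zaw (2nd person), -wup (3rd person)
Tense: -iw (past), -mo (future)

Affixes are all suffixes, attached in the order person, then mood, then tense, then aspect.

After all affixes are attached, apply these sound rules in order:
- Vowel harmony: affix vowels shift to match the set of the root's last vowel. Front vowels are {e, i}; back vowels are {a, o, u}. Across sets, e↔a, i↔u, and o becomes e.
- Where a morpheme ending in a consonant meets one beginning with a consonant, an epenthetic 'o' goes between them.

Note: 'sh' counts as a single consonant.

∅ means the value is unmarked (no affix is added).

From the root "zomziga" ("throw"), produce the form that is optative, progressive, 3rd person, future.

zomzigawuposhomomoash

Attach person 3rd person -wup → zomzigawup.
Attach mood optative -shom (after consonant 'p') → zomzigawupshom.
Attach tense future -mo → zomzigawupshommo.
Attach aspect progressive -esh → zomzigawupshommoesh.
Apply vowel harmony: zomzigawupshommoesh → zomzigawupshommoash.
Apply epenthesis: zomzigawupshommoash → zomzigawuposhomomoash.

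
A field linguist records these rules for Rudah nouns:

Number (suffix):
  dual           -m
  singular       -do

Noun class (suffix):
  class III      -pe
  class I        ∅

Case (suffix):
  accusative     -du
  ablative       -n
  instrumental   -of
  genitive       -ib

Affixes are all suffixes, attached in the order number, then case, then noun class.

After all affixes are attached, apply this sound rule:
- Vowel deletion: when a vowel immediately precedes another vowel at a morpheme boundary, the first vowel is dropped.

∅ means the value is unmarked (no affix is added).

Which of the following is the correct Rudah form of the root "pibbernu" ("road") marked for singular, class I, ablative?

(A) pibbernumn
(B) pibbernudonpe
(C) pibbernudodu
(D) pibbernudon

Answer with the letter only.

Attach number singular -do → pibbernudo.
Attach case ablative -n → pibbernudon.
noun class = class I: zero marking, form stays pibbernudon.
Vowel deletion: no change.
So the correct form is pibbernudon, option (D).
(C) pibbernudodu is wrong: it uses accusative instead of ablative for case.
(A) pibbernumn is wrong: it uses dual instead of singular for number.
(B) pibbernudonpe is wrong: it uses class III instead of class I for noun class.

D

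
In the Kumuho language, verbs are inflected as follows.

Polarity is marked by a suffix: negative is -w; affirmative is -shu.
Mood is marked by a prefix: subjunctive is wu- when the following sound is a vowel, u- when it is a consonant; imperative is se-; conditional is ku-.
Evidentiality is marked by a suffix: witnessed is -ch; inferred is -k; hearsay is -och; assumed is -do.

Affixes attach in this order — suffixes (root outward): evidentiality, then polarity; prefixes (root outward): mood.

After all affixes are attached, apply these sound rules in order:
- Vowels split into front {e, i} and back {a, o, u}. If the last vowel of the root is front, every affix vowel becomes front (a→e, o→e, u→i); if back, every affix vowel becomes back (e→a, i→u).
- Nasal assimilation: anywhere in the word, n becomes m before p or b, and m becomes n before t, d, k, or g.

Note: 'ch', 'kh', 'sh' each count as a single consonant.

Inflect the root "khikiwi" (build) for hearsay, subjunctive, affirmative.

Attach evidentiality hearsay -och → khikiwioch.
Attach polarity affirmative -shu → khikiwiochshu.
Attach mood subjunctive u- (before consonant 'kh') → ukhikiwiochshu.
Apply vowel harmony: ukhikiwiochshu → ikhikiwiechshi.
Nasal assimilation: no change.

ikhikiwiechshi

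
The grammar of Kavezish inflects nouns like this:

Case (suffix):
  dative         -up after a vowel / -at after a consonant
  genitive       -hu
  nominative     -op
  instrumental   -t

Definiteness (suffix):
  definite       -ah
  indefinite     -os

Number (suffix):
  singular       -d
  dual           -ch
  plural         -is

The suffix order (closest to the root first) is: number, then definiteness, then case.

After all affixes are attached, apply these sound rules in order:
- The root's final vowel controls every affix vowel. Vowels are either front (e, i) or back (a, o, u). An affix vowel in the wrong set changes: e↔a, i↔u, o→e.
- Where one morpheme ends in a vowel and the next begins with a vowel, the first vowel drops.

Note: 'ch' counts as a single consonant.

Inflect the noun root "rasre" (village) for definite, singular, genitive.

Attach number singular -d → rasred.
Attach definiteness definite -ah → rasredah.
Attach case genitive -hu → rasredahhu.
Apply vowel harmony: rasredahhu → rasredehhi.
Vowel deletion: no change.

rasredehhi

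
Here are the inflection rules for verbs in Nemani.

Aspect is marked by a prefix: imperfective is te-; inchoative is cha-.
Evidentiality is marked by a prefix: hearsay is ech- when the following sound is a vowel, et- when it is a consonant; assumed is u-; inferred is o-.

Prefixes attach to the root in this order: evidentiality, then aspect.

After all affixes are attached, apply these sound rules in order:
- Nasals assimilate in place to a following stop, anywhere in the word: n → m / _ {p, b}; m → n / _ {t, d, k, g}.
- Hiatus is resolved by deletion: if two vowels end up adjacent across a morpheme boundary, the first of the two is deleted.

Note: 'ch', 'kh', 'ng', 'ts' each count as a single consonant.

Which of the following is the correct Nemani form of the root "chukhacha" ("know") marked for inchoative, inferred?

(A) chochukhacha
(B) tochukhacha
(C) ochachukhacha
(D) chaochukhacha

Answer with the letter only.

A

Attach evidentiality inferred o- → ochukhacha.
Attach aspect inchoative cha- → chaochukhacha.
Nasal assimilation: no change.
Apply vowel deletion: chaochukhacha → chochukhacha.
So the correct form is chochukhacha, option (A).
(C) ochachukhacha is wrong: it has the affixes in the wrong order.
(B) tochukhacha is wrong: it uses imperfective instead of inchoative for aspect.
(D) chaochukhacha is wrong: it fails to apply the sound rule(s).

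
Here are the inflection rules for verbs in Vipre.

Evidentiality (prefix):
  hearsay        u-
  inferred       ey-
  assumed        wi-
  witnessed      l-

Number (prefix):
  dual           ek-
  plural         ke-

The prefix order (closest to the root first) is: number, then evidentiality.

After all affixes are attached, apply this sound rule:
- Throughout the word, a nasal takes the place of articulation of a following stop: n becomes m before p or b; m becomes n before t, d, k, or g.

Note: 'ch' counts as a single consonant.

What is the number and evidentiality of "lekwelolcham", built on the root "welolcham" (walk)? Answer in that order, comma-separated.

dual, witnessed

Segment: l-ek-welolcham.
number: ek- → dual.
evidentiality: l- → witnessed.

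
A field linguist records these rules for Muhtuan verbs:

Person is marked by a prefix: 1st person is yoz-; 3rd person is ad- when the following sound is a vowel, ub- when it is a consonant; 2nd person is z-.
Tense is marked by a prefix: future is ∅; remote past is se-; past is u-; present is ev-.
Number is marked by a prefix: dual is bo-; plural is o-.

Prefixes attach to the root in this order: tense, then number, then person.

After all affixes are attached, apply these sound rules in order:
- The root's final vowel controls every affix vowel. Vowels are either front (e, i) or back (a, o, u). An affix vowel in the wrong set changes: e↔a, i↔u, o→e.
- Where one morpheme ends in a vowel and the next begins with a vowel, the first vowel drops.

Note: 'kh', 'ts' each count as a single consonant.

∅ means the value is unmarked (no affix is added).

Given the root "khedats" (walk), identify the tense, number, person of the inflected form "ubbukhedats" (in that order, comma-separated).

past, dual, 3rd person

Segment: ub-bo-u-khedats.
tense: u- → past.
number: bo- → dual.
person: ad/ub- → 3rd person.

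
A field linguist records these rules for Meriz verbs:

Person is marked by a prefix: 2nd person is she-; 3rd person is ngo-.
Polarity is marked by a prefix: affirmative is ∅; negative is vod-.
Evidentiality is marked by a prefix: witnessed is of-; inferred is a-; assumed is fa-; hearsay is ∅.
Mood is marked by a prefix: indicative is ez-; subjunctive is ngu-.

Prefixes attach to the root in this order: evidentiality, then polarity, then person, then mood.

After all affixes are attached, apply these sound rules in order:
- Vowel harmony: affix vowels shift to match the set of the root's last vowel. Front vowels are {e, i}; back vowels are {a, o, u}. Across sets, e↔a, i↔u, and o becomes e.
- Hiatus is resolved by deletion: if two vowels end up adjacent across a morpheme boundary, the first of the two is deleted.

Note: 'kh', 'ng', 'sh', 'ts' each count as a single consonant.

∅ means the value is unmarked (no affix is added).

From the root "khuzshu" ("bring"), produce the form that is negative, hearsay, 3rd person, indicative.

evidentiality = hearsay: zero marking, form stays khuzshu.
Attach polarity negative vod- → vodkhuzshu.
Attach person 3rd person ngo- → ngovodkhuzshu.
Attach mood indicative ez- → ezngovodkhuzshu.
Apply vowel harmony: ezngovodkhuzshu → azngovodkhuzshu.
Vowel deletion: no change.

azngovodkhuzshu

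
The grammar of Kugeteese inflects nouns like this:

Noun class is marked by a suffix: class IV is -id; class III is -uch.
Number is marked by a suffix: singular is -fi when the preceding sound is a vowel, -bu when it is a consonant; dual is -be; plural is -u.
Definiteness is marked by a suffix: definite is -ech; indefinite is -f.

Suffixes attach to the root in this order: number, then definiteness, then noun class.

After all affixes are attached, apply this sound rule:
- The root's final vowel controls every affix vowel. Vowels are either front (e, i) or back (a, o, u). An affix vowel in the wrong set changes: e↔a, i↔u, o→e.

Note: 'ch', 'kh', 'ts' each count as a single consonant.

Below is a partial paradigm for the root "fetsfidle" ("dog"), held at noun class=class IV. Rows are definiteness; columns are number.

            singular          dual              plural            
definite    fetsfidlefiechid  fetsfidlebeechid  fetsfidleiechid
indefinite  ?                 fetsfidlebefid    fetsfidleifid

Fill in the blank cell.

Attach number singular -fi (after vowel 'e') → fetsfidlefi.
Attach definiteness indefinite -f → fetsfidlefif.
Attach noun class class IV -id → fetsfidlefifid.
Vowel harmony: no change.

fetsfidlefifid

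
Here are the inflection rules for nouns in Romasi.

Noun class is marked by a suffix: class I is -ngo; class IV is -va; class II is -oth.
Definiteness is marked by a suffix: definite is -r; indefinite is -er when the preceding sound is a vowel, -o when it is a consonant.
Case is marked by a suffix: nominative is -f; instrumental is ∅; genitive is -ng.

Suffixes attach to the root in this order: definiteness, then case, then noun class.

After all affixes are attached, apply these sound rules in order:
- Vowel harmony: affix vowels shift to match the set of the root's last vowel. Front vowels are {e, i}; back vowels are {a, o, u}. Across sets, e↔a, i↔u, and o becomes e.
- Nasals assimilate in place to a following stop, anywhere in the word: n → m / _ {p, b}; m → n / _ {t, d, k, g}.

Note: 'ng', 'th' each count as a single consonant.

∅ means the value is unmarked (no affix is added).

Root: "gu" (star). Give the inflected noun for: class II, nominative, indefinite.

guarfoth

Attach definiteness indefinite -er (after vowel 'u') → guer.
Attach case nominative -f → guerf.
Attach noun class class II -oth → guerfoth.
Apply vowel harmony: guerfoth → guarfoth.
Nasal assimilation: no change.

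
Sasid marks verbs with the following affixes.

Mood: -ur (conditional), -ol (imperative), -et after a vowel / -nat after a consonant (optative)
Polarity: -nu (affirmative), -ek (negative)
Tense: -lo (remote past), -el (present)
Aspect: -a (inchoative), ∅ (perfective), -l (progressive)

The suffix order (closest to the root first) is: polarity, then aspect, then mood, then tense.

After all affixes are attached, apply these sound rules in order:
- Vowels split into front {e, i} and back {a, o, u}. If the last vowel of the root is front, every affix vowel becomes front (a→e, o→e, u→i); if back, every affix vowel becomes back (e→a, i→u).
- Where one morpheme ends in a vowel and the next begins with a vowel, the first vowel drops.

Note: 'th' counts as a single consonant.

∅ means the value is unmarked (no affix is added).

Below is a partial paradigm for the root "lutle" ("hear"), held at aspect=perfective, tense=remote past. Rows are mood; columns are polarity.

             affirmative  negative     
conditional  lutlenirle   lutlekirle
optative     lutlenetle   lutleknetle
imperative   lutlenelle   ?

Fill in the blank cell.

lutlekelle

Attach polarity negative -ek → lutleek.
aspect = perfective: zero marking, form stays lutleek.
Attach mood imperative -ol → lutleekol.
Attach tense remote past -lo → lutleekollo.
Apply vowel harmony: lutleekollo → lutleekelle.
Apply vowel deletion: lutleekelle → lutlekelle.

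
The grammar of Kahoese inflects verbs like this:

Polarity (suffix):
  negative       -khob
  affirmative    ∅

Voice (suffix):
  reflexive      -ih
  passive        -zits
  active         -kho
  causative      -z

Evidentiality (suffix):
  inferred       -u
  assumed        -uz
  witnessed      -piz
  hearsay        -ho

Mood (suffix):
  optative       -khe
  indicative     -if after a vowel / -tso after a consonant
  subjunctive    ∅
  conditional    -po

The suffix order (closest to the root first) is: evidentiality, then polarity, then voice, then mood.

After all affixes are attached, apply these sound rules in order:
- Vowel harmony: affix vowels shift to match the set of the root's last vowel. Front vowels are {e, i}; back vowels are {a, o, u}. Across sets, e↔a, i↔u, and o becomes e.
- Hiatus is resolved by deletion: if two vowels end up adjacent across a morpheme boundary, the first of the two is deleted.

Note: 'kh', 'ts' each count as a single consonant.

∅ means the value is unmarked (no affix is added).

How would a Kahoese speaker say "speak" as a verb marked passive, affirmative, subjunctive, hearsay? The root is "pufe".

Attach evidentiality hearsay -ho → pufeho.
polarity = affirmative: zero marking, form stays pufeho.
Attach voice passive -zits → pufehozits.
mood = subjunctive: zero marking, form stays pufehozits.
Apply vowel harmony: pufehozits → pufehezits.
Vowel deletion: no change.

pufehezits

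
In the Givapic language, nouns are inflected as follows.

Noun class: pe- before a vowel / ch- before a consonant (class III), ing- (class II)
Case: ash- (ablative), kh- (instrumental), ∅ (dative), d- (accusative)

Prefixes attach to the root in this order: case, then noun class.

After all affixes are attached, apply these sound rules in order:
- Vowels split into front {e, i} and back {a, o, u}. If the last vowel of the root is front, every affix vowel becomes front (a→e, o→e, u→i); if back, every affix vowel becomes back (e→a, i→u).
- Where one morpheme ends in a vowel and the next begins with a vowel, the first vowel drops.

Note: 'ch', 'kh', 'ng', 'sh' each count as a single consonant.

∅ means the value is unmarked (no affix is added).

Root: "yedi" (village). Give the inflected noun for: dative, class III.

case = dative: zero marking, form stays yedi.
Attach noun class class III ch- (before consonant 'y') → chyedi.
Vowel harmony: no change.
Vowel deletion: no change.

chyedi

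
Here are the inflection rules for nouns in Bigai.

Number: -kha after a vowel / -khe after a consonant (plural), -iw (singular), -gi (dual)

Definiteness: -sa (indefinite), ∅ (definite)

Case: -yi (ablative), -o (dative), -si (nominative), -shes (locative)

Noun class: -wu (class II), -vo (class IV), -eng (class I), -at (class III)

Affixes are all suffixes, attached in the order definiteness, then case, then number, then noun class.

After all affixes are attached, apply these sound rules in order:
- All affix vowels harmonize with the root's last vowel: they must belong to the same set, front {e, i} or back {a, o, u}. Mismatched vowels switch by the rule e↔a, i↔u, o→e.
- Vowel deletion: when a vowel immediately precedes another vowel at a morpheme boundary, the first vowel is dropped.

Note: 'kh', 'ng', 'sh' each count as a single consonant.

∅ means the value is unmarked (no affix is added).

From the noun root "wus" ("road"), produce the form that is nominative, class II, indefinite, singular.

wussasuwwu

Attach definiteness indefinite -sa → wussa.
Attach case nominative -si → wussasi.
Attach number singular -iw → wussasiiw.
Attach noun class class II -wu → wussasiiwwu.
Apply vowel harmony: wussasiiwwu → wussasuuwwu.
Apply vowel deletion: wussasuuwwu → wussasuwwu.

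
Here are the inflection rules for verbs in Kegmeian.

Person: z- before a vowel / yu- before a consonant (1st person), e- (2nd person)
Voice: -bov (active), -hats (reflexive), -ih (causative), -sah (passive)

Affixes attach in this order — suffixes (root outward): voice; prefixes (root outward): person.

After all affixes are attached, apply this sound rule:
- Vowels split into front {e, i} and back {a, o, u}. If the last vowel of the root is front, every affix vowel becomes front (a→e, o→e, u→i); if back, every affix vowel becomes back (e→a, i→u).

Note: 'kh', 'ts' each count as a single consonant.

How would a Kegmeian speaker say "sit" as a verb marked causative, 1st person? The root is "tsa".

yutsauh

Attach voice causative -ih → tsaih.
Attach person 1st person yu- (before consonant 'ts') → yutsaih.
Apply vowel harmony: yutsaih → yutsauh.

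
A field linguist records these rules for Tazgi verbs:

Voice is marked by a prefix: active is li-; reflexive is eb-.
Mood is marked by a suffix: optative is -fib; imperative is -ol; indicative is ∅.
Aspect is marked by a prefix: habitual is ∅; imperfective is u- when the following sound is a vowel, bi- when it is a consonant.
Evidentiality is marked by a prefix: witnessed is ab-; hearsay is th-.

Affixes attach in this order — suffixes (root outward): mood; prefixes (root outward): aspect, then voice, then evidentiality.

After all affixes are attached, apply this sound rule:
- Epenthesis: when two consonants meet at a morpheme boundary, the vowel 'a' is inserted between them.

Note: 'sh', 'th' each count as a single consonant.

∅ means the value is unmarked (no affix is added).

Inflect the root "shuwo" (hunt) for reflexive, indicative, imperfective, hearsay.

Attach aspect imperfective bi- (before consonant 'sh') → bishuwo.
Attach voice reflexive eb- → ebbishuwo.
Attach evidentiality hearsay th- → thebbishuwo.
mood = indicative: zero marking, form stays thebbishuwo.
Apply epenthesis: thebbishuwo → thebabishuwo.

thebabishuwo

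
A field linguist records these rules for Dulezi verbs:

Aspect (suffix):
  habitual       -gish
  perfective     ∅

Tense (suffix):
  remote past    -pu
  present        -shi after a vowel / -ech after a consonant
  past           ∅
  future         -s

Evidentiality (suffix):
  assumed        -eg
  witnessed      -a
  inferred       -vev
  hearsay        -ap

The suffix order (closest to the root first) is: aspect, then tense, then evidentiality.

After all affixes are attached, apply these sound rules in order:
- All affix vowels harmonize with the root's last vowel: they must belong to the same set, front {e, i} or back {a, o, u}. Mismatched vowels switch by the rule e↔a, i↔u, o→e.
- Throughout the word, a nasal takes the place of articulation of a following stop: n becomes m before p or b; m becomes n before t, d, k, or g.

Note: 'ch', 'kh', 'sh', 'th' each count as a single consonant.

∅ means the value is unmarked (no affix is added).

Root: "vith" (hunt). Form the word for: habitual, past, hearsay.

vithgishep

Attach aspect habitual -gish → vithgish.
tense = past: zero marking, form stays vithgish.
Attach evidentiality hearsay -ap → vithgishap.
Apply vowel harmony: vithgishap → vithgishep.
Nasal assimilation: no change.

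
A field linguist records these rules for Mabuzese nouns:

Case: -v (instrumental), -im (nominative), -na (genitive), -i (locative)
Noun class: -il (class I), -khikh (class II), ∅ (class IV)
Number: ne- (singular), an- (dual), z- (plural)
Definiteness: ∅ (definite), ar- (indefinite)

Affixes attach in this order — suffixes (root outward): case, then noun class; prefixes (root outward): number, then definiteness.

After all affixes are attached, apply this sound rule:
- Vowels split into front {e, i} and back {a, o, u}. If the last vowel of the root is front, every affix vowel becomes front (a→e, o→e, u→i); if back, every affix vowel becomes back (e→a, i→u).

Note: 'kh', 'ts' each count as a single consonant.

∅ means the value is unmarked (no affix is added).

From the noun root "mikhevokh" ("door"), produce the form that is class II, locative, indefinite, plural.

arzmikhevokhukhukh

Attach case locative -i → mikhevokhi.
Attach number plural z- → zmikhevokhi.
Attach definiteness indefinite ar- → arzmikhevokhi.
Attach noun class class II -khikh → arzmikhevokhikhikh.
Apply vowel harmony: arzmikhevokhikhikh → arzmikhevokhukhukh.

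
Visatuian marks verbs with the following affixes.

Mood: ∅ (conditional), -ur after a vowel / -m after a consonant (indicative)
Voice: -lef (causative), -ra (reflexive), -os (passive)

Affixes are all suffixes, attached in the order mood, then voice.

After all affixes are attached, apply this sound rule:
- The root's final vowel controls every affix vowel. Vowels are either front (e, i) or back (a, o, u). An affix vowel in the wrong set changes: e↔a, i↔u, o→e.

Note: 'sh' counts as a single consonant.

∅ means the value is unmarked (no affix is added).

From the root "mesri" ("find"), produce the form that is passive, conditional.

mood = conditional: zero marking, form stays mesri.
Attach voice passive -os → mesrios.
Apply vowel harmony: mesrios → mesries.

mesries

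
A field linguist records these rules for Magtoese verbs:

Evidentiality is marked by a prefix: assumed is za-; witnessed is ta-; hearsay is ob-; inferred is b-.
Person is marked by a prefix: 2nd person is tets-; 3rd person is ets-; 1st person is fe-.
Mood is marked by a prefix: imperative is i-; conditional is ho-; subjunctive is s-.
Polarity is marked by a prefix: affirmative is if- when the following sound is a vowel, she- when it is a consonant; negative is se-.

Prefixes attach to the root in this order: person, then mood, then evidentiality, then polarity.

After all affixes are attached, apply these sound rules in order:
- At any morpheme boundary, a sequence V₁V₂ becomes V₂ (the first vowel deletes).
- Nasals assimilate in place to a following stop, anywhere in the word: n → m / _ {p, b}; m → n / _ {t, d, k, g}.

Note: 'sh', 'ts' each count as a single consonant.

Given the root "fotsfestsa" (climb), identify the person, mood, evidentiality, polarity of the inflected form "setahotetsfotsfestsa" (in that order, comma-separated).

2nd person, conditional, witnessed, negative

Segment: se-ta-ho-tets-fotsfestsa.
person: tets- → 2nd person.
mood: ho- → conditional.
evidentiality: ta- → witnessed.
polarity: se- → negative.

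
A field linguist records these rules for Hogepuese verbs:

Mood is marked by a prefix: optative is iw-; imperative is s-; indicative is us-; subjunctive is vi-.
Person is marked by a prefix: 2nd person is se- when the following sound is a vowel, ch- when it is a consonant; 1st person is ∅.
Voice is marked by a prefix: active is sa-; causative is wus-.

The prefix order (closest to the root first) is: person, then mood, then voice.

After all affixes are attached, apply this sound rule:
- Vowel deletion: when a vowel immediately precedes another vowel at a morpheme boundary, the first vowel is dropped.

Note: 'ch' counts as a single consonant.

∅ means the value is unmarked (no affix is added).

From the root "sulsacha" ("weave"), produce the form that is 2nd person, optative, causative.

wusiwchsulsacha

Attach person 2nd person ch- (before consonant 's') → chsulsacha.
Attach mood optative iw- → iwchsulsacha.
Attach voice causative wus- → wusiwchsulsacha.
Vowel deletion: no change.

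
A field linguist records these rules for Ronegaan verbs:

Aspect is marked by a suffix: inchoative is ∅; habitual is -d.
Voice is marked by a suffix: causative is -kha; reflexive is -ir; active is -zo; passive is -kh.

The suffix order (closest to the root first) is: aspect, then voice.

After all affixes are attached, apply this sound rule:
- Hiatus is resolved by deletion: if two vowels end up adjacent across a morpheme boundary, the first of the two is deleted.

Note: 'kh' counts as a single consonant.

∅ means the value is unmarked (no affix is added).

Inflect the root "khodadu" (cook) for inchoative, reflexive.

khodadir

aspect = inchoative: zero marking, form stays khodadu.
Attach voice reflexive -ir → khodaduir.
Apply vowel deletion: khodaduir → khodadir.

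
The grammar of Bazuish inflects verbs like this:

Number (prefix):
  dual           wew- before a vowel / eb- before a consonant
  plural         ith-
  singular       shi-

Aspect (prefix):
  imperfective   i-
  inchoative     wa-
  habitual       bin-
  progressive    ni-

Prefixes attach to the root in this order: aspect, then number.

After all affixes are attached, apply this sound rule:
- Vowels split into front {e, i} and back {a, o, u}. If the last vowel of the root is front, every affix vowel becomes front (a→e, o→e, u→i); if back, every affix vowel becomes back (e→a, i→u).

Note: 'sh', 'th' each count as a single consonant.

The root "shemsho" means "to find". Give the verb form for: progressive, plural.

uthnushemsho

Attach aspect progressive ni- → nishemsho.
Attach number plural ith- → ithnishemsho.
Apply vowel harmony: ithnishemsho → uthnushemsho.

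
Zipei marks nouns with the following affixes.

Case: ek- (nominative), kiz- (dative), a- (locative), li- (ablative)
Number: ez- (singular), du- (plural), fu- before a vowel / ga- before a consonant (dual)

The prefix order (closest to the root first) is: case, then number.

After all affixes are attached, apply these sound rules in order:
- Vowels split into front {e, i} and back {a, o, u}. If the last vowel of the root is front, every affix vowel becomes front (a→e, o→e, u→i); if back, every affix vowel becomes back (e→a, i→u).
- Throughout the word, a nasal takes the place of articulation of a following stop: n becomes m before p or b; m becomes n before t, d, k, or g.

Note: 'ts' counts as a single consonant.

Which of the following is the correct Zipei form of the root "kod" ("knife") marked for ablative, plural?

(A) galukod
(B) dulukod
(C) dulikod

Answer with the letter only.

B

Attach case ablative li- → likod.
Attach number plural du- → dulikod.
Apply vowel harmony: dulikod → dulukod.
Nasal assimilation: no change.
So the correct form is dulukod, option (B).
(C) dulikod is wrong: it fails to apply the sound rule(s).
(A) galukod is wrong: it uses dual instead of plural for number.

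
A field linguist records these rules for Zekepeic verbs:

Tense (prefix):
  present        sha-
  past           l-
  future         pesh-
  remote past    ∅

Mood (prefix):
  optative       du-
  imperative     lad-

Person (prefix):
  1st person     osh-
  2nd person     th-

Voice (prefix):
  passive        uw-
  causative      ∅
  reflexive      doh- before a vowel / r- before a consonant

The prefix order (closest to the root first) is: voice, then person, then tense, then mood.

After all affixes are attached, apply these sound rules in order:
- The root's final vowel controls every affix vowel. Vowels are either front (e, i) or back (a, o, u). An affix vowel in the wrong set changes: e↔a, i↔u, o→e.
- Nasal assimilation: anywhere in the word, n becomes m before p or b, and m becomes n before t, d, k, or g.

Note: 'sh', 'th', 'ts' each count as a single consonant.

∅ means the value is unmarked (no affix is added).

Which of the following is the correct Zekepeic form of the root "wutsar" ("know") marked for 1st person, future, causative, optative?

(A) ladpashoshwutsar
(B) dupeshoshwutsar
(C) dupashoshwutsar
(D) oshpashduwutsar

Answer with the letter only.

C

voice = causative: zero marking, form stays wutsar.
Attach person 1st person osh- → oshwutsar.
Attach tense future pesh- → peshoshwutsar.
Attach mood optative du- → dupeshoshwutsar.
Apply vowel harmony: dupeshoshwutsar → dupashoshwutsar.
Nasal assimilation: no change.
So the correct form is dupashoshwutsar, option (C).
(A) ladpashoshwutsar is wrong: it uses imperative instead of optative for mood.
(B) dupeshoshwutsar is wrong: it fails to apply the sound rule(s).
(D) oshpashduwutsar is wrong: it has the affixes in the wrong order.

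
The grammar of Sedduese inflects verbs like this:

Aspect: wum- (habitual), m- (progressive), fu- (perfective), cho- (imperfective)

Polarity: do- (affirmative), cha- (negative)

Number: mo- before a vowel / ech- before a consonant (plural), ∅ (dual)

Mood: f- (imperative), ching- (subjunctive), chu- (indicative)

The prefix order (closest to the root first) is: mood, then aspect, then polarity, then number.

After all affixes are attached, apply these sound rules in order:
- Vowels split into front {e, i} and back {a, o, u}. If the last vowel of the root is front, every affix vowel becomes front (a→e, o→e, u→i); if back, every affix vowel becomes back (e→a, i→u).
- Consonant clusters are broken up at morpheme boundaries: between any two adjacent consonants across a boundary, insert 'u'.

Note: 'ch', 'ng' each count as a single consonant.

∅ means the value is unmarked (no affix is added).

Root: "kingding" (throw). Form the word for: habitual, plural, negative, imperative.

Attach mood imperative f- → fkingding.
Attach aspect habitual wum- → wumfkingding.
Attach polarity negative cha- → chawumfkingding.
Attach number plural ech- (before consonant 'ch') → echchawumfkingding.
Apply vowel harmony: echchawumfkingding → echchewimfkingding.
Apply epenthesis: echchewimfkingding → echuchewimufukingding.

echuchewimufukingding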